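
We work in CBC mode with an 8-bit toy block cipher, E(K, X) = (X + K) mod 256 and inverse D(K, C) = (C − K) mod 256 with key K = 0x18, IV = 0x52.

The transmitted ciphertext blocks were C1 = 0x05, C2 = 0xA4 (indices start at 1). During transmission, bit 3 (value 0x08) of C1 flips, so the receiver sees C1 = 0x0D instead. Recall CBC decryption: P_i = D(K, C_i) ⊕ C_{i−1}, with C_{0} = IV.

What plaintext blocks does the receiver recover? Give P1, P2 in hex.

Only C1 changed, to 0x0D. In CBC, a change in C_i garbles P_i and flips the same bit in P_{i+1}. Decrypting the received ciphertext:
P1: D(K, 0x0D) = 0xF5; 0xF5 ⊕ 0x52 = 0xA7.
P2: D(K, 0xA4) = 0x8C; 0x8C ⊕ 0x0D = 0x81.
Blocks that differ from the original plaintext: P1, P2.

P1 = 0xA7, P2 = 0x81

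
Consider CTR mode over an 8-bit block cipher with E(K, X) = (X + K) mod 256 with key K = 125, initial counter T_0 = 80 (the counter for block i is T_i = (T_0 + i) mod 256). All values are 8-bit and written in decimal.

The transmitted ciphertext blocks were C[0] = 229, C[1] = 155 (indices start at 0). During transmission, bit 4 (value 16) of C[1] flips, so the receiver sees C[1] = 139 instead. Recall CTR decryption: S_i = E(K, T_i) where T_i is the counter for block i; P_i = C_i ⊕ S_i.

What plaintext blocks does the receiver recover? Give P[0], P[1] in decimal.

P[0] = 40, P[1] = 69

Only C[1] changed, to 139. In CTR, a change in C_i flips the same bit in P_i only; the keystream is unaffected. Decrypting the received ciphertext:
P[0]: T = 80, S = E(K, T) = 205; 229 ⊕ 205 = 40.
P[1]: T = 81, S = E(K, T) = 206; 139 ⊕ 206 = 69.
Blocks that differ from the original plaintext: P[1].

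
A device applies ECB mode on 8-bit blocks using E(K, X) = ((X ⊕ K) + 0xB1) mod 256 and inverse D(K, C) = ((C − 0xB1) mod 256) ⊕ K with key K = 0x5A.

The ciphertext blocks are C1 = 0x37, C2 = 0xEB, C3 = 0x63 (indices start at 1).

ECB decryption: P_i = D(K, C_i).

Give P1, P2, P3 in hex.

P1 = 0xDC, P2 = 0x60, P3 = 0xE8

P1: D(K, 0x37) = 0xDC.
P2: D(K, 0xEB) = 0x60.
P3: D(K, 0x63) = 0xE8.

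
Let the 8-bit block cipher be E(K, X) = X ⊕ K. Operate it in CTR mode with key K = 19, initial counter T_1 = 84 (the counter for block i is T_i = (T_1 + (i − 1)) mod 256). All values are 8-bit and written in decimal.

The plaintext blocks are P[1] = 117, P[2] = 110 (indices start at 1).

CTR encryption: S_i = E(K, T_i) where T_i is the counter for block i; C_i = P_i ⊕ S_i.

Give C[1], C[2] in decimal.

C[1] = 50, C[2] = 40

C[1]: T = 84, S = E(K, T) = 71; 117 ⊕ 71 = 50.
C[2]: T = 85, S = E(K, T) = 70; 110 ⊕ 70 = 40.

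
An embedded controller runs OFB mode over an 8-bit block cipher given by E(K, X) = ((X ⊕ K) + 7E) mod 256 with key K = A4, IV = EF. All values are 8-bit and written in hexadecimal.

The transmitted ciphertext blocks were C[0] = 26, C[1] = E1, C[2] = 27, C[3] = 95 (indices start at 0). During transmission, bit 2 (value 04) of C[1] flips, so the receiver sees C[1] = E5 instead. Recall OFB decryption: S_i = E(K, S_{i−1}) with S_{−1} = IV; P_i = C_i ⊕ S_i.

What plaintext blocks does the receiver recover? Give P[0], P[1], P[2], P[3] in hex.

P[0] = EF, P[1] = 0E, P[2] = EA, P[3] = 72

Only C[1] changed, to E5. In OFB, a change in C_i flips the same bit in P_i only; the keystream is unaffected. Decrypting the received ciphertext:
P[0]: S = E(K, EF) = C9; 26 ⊕ C9 = EF.
P[1]: S = E(K, C9) = EB; E5 ⊕ EB = 0E.
P[2]: S = E(K, EB) = CD; 27 ⊕ CD = EA.
P[3]: S = E(K, CD) = E7; 95 ⊕ E7 = 72.
Blocks that differ from the original plaintext: P[1].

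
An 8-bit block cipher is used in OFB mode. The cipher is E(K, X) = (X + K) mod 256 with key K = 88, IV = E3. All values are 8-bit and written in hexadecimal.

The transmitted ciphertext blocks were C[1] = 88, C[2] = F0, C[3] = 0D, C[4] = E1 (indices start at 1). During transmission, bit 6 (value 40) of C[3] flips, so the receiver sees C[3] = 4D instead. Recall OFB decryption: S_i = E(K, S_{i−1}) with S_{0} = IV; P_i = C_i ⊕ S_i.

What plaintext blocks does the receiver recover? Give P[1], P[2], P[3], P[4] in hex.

Only C[3] changed, to 4D. In OFB, a change in C_i flips the same bit in P_i only; the keystream is unaffected. Decrypting the received ciphertext:
P[1]: S = E(K, E3) = 6B; 88 ⊕ 6B = E3.
P[2]: S = E(K, 6B) = F3; F0 ⊕ F3 = 03.
P[3]: S = E(K, F3) = 7B; 4D ⊕ 7B = 36.
P[4]: S = E(K, 7B) = 03; E1 ⊕ 03 = E2.
Blocks that differ from the original plaintext: P[3].

P[1] = E3, P[2] = 03, P[3] = 36, P[4] = E2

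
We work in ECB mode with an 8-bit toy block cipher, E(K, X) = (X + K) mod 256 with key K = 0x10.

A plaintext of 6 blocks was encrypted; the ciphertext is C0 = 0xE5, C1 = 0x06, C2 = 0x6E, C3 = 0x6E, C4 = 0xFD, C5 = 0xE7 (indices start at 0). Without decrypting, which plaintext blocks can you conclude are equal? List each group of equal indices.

ECB encrypts each block independently with the same key, so equal ciphertext blocks imply equal plaintext blocks.
C2 = C3 = 0x6E, so P2 = P3.

P2 = P3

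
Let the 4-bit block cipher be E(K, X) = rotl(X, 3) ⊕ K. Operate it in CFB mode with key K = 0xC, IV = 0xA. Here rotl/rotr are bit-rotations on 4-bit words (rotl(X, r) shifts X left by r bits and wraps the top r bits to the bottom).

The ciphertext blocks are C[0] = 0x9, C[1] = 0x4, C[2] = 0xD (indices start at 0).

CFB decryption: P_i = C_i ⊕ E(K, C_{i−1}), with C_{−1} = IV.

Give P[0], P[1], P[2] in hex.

P[0] = 0x0, P[1] = 0x4, P[2] = 0x3

P[0]: E(K, 0xA) = 0x9; 0x9 ⊕ 0x9 = 0x0.
P[1]: E(K, 0x9) = 0x0; 0x4 ⊕ 0x0 = 0x4.
P[2]: E(K, 0x4) = 0xE; 0xD ⊕ 0xE = 0x3.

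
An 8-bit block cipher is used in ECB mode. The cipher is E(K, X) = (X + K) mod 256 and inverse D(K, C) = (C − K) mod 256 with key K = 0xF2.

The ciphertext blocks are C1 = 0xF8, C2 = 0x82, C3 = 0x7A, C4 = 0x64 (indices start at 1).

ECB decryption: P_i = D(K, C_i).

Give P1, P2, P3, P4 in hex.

P1: D(K, 0xF8) = 0x06.
P2: D(K, 0x82) = 0x90.
P3: D(K, 0x7A) = 0x88.
P4: D(K, 0x64) = 0x72.

P1 = 0x06, P2 = 0x90, P3 = 0x88, P4 = 0x72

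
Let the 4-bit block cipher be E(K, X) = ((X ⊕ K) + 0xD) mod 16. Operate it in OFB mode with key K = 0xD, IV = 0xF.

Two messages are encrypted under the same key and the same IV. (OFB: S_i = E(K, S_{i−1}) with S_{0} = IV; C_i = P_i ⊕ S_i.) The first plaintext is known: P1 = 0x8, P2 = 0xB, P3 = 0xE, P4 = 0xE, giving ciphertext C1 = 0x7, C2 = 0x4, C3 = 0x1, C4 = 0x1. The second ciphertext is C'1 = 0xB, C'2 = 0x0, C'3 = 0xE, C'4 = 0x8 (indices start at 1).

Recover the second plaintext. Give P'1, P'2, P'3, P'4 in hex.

P'1 = 0x4, P'2 = 0xF, P'3 = 0x1, P'4 = 0x7

In OFB with a reused IV, both messages share the same keystream S_i, so C_i ⊕ C'_i = P_i ⊕ P'_i and thus P'_i = P_i ⊕ C_i ⊕ C'_i.
P'1: 0x8 ⊕ 0x7 ⊕ 0xB = 0x4.
P'2: 0xB ⊕ 0x4 ⊕ 0x0 = 0xF.
P'3: 0xE ⊕ 0x1 ⊕ 0xE = 0x1.
P'4: 0xE ⊕ 0x1 ⊕ 0x8 = 0x7.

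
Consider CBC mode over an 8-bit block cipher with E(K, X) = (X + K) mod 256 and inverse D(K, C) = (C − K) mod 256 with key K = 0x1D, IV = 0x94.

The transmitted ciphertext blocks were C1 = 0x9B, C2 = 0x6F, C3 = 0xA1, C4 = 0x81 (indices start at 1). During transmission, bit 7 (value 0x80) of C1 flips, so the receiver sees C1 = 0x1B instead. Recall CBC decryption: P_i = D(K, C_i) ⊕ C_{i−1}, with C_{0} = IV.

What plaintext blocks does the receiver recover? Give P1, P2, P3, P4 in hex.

P1 = 0x6A, P2 = 0x49, P3 = 0xEB, P4 = 0xC5

Only C1 changed, to 0x1B. In CBC, a change in C_i garbles P_i and flips the same bit in P_{i+1}. Decrypting the received ciphertext:
P1: D(K, 0x1B) = 0xFE; 0xFE ⊕ 0x94 = 0x6A.
P2: D(K, 0x6F) = 0x52; 0x52 ⊕ 0x1B = 0x49.
P3: D(K, 0xA1) = 0x84; 0x84 ⊕ 0x6F = 0xEB.
P4: D(K, 0x81) = 0x64; 0x64 ⊕ 0xA1 = 0xC5.
Blocks that differ from the original plaintext: P1, P2.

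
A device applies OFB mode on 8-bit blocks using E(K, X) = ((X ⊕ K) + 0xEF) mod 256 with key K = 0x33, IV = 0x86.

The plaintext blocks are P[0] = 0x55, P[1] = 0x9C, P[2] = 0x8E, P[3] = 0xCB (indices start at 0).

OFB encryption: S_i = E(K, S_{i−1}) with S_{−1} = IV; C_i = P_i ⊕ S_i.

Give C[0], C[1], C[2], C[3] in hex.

C[0]: S = E(K, 0x86) = 0xA4; 0x55 ⊕ 0xA4 = 0xF1.
C[1]: S = E(K, 0xA4) = 0x86; 0x9C ⊕ 0x86 = 0x1A.
C[2]: S = E(K, 0x86) = 0xA4; 0x8E ⊕ 0xA4 = 0x2A.
C[3]: S = E(K, 0xA4) = 0x86; 0xCB ⊕ 0x86 = 0x4D.

C[0] = 0xF1, C[1] = 0x1A, C[2] = 0x2A, C[3] = 0x4D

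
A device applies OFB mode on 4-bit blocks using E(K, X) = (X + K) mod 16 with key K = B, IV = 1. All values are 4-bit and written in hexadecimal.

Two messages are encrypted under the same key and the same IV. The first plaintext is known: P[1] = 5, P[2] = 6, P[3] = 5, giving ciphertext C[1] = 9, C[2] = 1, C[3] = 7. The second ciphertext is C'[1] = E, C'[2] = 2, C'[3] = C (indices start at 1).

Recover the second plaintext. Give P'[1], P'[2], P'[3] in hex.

In OFB with a reused IV, both messages share the same keystream S_i, so C_i ⊕ C'_i = P_i ⊕ P'_i and thus P'_i = P_i ⊕ C_i ⊕ C'_i.
P'[1]: 5 ⊕ 9 ⊕ E = 2.
P'[2]: 6 ⊕ 1 ⊕ 2 = 5.
P'[3]: 5 ⊕ 7 ⊕ C = E.

P'[1] = 2, P'[2] = 5, P'[3] = E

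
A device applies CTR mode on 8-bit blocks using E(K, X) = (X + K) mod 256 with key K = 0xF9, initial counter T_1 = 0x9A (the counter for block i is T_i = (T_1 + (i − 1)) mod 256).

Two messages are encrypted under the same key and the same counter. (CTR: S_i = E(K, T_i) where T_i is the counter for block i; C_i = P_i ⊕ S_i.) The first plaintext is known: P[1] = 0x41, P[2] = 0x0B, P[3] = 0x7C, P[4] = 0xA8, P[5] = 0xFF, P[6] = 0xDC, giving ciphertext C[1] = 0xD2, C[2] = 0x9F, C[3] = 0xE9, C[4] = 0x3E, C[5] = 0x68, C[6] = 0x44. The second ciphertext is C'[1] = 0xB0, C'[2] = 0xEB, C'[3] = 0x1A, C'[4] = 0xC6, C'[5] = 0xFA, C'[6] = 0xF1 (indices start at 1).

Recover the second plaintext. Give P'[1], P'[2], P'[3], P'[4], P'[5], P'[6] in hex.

In CTR with a reused counter, both messages share the same keystream S_i, so C_i ⊕ C'_i = P_i ⊕ P'_i and thus P'_i = P_i ⊕ C_i ⊕ C'_i.
P'[1]: 0x41 ⊕ 0xD2 ⊕ 0xB0 = 0x23.
P'[2]: 0x0B ⊕ 0x9F ⊕ 0xEB = 0x7F.
P'[3]: 0x7C ⊕ 0xE9 ⊕ 0x1A = 0x8F.
P'[4]: 0xA8 ⊕ 0x3E ⊕ 0xC6 = 0x50.
P'[5]: 0xFF ⊕ 0x68 ⊕ 0xFA = 0x6D.
P'[6]: 0xDC ⊕ 0x44 ⊕ 0xF1 = 0x69.

P'[1] = 0x23, P'[2] = 0x7F, P'[3] = 0x8F, P'[4] = 0x50, P'[5] = 0x6D, P'[6] = 0x69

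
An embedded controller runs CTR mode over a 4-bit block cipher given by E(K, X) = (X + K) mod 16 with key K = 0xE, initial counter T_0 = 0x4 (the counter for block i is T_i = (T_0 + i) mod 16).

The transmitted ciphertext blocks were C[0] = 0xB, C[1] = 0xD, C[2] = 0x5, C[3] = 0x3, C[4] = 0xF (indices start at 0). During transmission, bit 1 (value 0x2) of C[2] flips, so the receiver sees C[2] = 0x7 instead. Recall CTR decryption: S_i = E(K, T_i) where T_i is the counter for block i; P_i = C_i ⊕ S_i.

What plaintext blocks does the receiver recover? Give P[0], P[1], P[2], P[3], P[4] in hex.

P[0] = 0x9, P[1] = 0xE, P[2] = 0x3, P[3] = 0x6, P[4] = 0x9

Only C[2] changed, to 0x7. In CTR, a change in C_i flips the same bit in P_i only; the keystream is unaffected. Decrypting the received ciphertext:
P[0]: T = 0x4, S = E(K, T) = 0x2; 0xB ⊕ 0x2 = 0x9.
P[1]: T = 0x5, S = E(K, T) = 0x3; 0xD ⊕ 0x3 = 0xE.
P[2]: T = 0x6, S = E(K, T) = 0x4; 0x7 ⊕ 0x4 = 0x3.
P[3]: T = 0x7, S = E(K, T) = 0x5; 0x3 ⊕ 0x5 = 0x6.
P[4]: T = 0x8, S = E(K, T) = 0x6; 0xF ⊕ 0x6 = 0x9.
Blocks that differ from the original plaintext: P[2].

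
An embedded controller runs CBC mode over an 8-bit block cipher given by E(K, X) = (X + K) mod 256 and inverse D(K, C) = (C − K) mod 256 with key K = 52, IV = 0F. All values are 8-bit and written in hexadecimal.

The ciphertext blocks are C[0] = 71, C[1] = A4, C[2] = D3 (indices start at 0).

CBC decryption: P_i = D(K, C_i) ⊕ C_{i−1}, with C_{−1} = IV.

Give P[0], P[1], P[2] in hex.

P[0] = 10, P[1] = 23, P[2] = 25

P[0]: D(K, 71) = 1F; 1F ⊕ 0F = 10.
P[1]: D(K, A4) = 52; 52 ⊕ 71 = 23.
P[2]: D(K, D3) = 81; 81 ⊕ A4 = 25.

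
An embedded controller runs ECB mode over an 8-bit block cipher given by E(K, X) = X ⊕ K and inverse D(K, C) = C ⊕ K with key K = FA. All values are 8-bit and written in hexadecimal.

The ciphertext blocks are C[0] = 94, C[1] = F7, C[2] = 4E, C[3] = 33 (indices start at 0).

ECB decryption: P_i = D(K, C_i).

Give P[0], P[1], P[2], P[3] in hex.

P[0]: D(K, 94) = 6E.
P[1]: D(K, F7) = 0D.
P[2]: D(K, 4E) = B4.
P[3]: D(K, 33) = C9.

P[0] = 6E, P[1] = 0D, P[2] = B4, P[3] = C9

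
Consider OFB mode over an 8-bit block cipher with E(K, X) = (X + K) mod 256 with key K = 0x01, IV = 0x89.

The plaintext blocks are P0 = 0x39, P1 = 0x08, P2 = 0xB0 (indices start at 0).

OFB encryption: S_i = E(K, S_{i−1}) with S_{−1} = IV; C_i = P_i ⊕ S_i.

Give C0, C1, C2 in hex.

C0 = 0xB3, C1 = 0x83, C2 = 0x3C

C0: S = E(K, 0x89) = 0x8A; 0x39 ⊕ 0x8A = 0xB3.
C1: S = E(K, 0x8A) = 0x8B; 0x08 ⊕ 0x8B = 0x83.
C2: S = E(K, 0x8B) = 0x8C; 0xB0 ⊕ 0x8C = 0x3C.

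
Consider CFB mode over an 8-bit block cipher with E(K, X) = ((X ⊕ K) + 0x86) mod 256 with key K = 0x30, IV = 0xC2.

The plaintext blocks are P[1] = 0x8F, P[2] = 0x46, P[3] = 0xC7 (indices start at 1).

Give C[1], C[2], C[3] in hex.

C[1] = 0xF7, C[2] = 0x0B, C[3] = 0x06

CFB encryption: C_i = P_i ⊕ E(K, C_{i−1}), with C_{0} = IV.
C[1]: E(K, 0xC2) = 0x78; 0x8F ⊕ 0x78 = 0xF7.
C[2]: E(K, 0xF7) = 0x4D; 0x46 ⊕ 0x4D = 0x0B.
C[3]: E(K, 0x0B) = 0xC1; 0xC7 ⊕ 0xC1 = 0x06.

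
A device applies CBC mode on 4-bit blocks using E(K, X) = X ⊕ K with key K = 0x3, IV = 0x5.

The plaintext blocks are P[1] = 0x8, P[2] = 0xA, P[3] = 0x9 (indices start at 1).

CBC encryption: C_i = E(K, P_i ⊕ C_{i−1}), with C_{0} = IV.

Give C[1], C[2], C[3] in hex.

C[1]: P[1] ⊕ 0x5 = 0xD; E(K, 0xD) = 0xE.
C[2]: P[2] ⊕ 0xE = 0x4; E(K, 0x4) = 0x7.
C[3]: P[3] ⊕ 0x7 = 0xE; E(K, 0xE) = 0xD.

C[1] = 0xE, C[2] = 0x7, C[3] = 0xD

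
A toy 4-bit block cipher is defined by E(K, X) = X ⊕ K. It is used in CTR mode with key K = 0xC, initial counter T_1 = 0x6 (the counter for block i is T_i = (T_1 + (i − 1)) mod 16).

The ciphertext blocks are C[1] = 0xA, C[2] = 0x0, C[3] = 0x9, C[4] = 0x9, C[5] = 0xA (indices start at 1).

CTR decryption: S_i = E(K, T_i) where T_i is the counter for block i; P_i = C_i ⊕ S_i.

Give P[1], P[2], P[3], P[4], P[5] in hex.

P[1] = 0x0, P[2] = 0xB, P[3] = 0xD, P[4] = 0xC, P[5] = 0xC

P[1]: T = 0x6, S = E(K, T) = 0xA; 0xA ⊕ 0xA = 0x0.
P[2]: T = 0x7, S = E(K, T) = 0xB; 0x0 ⊕ 0xB = 0xB.
P[3]: T = 0x8, S = E(K, T) = 0x4; 0x9 ⊕ 0x4 = 0xD.
P[4]: T = 0x9, S = E(K, T) = 0x5; 0x9 ⊕ 0x5 = 0xC.
P[5]: T = 0xA, S = E(K, T) = 0x6; 0xA ⊕ 0x6 = 0xC.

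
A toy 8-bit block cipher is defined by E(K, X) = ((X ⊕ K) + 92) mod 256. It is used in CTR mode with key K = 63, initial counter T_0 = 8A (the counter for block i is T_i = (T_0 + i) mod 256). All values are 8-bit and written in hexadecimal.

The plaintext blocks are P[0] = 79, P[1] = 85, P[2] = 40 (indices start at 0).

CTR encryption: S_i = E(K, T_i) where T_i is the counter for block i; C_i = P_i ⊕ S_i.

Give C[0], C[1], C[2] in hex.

C[0]: T = 8A, S = E(K, T) = 7B; 79 ⊕ 7B = 02.
C[1]: T = 8B, S = E(K, T) = 7A; 85 ⊕ 7A = FF.
C[2]: T = 8C, S = E(K, T) = 81; 40 ⊕ 81 = C1.

C[0] = 02, C[1] = FF, C[2] = C1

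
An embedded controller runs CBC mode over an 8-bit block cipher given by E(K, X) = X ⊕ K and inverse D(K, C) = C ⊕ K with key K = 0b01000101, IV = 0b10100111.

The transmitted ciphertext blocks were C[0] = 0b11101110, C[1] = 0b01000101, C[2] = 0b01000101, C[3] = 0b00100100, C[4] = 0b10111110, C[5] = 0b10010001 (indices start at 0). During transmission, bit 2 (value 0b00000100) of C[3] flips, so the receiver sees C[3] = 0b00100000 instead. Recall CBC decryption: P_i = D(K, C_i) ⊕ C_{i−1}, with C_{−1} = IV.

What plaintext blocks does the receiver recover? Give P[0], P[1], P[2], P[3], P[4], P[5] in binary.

P[0] = 0b00001100, P[1] = 0b11101110, P[2] = 0b01000101, P[3] = 0b00100000, P[4] = 0b11011011, P[5] = 0b01101010

Only C[3] changed, to 0b00100000. In CBC, a change in C_i garbles P_i and flips the same bit in P_{i+1}. Decrypting the received ciphertext:
P[0]: D(K, 0b11101110) = 0b10101011; 0b10101011 ⊕ 0b10100111 = 0b00001100.
P[1]: D(K, 0b01000101) = 0b00000000; 0b00000000 ⊕ 0b11101110 = 0b11101110.
P[2]: D(K, 0b01000101) = 0b00000000; 0b00000000 ⊕ 0b01000101 = 0b01000101.
P[3]: D(K, 0b00100000) = 0b01100101; 0b01100101 ⊕ 0b01000101 = 0b00100000.
P[4]: D(K, 0b10111110) = 0b11111011; 0b11111011 ⊕ 0b00100000 = 0b11011011.
P[5]: D(K, 0b10010001) = 0b11010100; 0b11010100 ⊕ 0b10111110 = 0b01101010.
Blocks that differ from the original plaintext: P[3], P[4].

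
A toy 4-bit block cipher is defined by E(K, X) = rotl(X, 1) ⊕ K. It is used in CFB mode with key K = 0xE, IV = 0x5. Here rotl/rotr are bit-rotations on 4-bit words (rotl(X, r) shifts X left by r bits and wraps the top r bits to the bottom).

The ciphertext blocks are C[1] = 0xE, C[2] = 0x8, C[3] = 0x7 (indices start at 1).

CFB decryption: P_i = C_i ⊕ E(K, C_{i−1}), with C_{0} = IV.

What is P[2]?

P[2]: E(K, 0xE) = 0x3; 0x8 ⊕ 0x3 = 0xB.

P[2] = 0xB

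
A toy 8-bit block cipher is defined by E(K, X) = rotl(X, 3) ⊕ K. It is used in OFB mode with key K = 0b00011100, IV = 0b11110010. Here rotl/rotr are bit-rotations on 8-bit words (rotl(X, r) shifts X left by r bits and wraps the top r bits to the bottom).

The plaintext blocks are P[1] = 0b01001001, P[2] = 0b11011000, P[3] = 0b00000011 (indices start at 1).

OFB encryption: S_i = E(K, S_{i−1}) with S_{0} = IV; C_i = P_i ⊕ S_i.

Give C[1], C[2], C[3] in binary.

C[1] = 0b11000010, C[2] = 0b10011000, C[3] = 0b00011101

C[1]: S = E(K, 0b11110010) = 0b10001011; 0b01001001 ⊕ 0b10001011 = 0b11000010.
C[2]: S = E(K, 0b10001011) = 0b01000000; 0b11011000 ⊕ 0b01000000 = 0b10011000.
C[3]: S = E(K, 0b01000000) = 0b00011110; 0b00000011 ⊕ 0b00011110 = 0b00011101.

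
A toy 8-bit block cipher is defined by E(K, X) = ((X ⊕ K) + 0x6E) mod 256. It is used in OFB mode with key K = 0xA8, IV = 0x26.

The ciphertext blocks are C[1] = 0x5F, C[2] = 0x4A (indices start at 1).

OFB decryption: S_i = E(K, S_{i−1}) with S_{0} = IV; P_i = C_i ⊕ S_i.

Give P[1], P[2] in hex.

P[1] = 0xA3, P[2] = 0x88

P[1]: S = E(K, 0x26) = 0xFC; 0x5F ⊕ 0xFC = 0xA3.
P[2]: S = E(K, 0xFC) = 0xC2; 0x4A ⊕ 0xC2 = 0x88.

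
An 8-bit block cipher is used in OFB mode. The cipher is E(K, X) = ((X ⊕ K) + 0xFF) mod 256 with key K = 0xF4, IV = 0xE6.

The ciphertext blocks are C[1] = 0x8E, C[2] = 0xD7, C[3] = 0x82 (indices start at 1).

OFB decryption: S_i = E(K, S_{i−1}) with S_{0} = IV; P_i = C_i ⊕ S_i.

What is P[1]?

P[1]: S = E(K, 0xE6) = 0x11; 0x8E ⊕ 0x11 = 0x9F.

P[1] = 0x9F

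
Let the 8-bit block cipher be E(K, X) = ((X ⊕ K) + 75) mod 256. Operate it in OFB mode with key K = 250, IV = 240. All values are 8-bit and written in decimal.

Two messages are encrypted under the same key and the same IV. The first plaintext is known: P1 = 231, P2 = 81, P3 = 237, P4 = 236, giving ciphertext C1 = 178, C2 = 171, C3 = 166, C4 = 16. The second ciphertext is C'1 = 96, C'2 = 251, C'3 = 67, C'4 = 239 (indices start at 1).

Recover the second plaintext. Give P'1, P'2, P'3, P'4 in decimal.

In OFB with a reused IV, both messages share the same keystream S_i, so C_i ⊕ C'_i = P_i ⊕ P'_i and thus P'_i = P_i ⊕ C_i ⊕ C'_i.
P'1: 231 ⊕ 178 ⊕ 96 = 53.
P'2: 81 ⊕ 171 ⊕ 251 = 1.
P'3: 237 ⊕ 166 ⊕ 67 = 8.
P'4: 236 ⊕ 16 ⊕ 239 = 19.

P'1 = 53, P'2 = 1, P'3 = 8, P'4 = 19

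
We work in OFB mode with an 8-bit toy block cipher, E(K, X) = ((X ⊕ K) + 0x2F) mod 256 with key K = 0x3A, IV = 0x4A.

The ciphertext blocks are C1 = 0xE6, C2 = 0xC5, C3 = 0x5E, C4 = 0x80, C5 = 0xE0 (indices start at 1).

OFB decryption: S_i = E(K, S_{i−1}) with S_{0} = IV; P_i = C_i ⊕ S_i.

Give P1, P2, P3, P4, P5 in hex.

P1 = 0x79, P2 = 0x11, P3 = 0x43, P4 = 0xD6, P5 = 0x7B

P1: S = E(K, 0x4A) = 0x9F; 0xE6 ⊕ 0x9F = 0x79.
P2: S = E(K, 0x9F) = 0xD4; 0xC5 ⊕ 0xD4 = 0x11.
P3: S = E(K, 0xD4) = 0x1D; 0x5E ⊕ 0x1D = 0x43.
P4: S = E(K, 0x1D) = 0x56; 0x80 ⊕ 0x56 = 0xD6.
P5: S = E(K, 0x56) = 0x9B; 0xE0 ⊕ 0x9B = 0x7B.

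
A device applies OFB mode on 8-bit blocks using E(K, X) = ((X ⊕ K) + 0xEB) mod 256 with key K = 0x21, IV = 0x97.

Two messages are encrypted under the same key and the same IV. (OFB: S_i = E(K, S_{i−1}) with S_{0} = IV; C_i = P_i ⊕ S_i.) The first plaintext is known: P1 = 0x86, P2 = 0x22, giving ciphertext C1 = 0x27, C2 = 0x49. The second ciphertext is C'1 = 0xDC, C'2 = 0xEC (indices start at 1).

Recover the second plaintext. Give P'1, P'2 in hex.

P'1 = 0x7D, P'2 = 0x87

In OFB with a reused IV, both messages share the same keystream S_i, so C_i ⊕ C'_i = P_i ⊕ P'_i and thus P'_i = P_i ⊕ C_i ⊕ C'_i.
P'1: 0x86 ⊕ 0x27 ⊕ 0xDC = 0x7D.
P'2: 0x22 ⊕ 0x49 ⊕ 0xEC = 0x87.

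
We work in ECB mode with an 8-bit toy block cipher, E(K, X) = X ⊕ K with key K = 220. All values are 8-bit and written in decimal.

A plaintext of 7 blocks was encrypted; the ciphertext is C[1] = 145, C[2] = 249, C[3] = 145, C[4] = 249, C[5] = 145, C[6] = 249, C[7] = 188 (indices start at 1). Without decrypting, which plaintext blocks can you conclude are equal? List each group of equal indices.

P[1] = P[3] = P[5]; P[2] = P[4] = P[6]

ECB encrypts each block independently with the same key, so equal ciphertext blocks imply equal plaintext blocks.
C[1] = C[3] = C[5] = 145, so P[1] = P[3] = P[5].
C[2] = C[4] = C[6] = 249, so P[2] = P[4] = P[6].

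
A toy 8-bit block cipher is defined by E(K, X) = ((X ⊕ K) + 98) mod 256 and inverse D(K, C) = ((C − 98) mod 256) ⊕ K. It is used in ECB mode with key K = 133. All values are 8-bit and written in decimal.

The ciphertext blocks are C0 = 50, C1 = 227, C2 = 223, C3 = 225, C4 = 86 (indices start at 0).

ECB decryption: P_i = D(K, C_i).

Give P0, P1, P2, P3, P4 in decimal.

P0: D(K, 50) = 85.
P1: D(K, 227) = 4.
P2: D(K, 223) = 248.
P3: D(K, 225) = 250.
P4: D(K, 86) = 113.

P0 = 85, P1 = 4, P2 = 248, P3 = 250, P4 = 113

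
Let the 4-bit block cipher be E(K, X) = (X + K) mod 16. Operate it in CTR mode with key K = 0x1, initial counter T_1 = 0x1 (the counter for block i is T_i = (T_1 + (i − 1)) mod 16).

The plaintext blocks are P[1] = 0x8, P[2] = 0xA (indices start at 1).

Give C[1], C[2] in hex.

CTR encryption: S_i = E(K, T_i) where T_i is the counter for block i; C_i = P_i ⊕ S_i.
C[1]: T = 0x1, S = E(K, T) = 0x2; 0x8 ⊕ 0x2 = 0xA.
C[2]: T = 0x2, S = E(K, T) = 0x3; 0xA ⊕ 0x3 = 0x9.

C[1] = 0xA, C[2] = 0x9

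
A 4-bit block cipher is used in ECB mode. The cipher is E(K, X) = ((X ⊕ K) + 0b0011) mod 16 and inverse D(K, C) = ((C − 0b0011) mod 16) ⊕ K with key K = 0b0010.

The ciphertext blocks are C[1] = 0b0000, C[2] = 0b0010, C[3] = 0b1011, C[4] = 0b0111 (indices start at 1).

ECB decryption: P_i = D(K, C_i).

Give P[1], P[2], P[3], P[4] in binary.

P[1]: D(K, 0b0000) = 0b1111.
P[2]: D(K, 0b0010) = 0b1101.
P[3]: D(K, 0b1011) = 0b1010.
P[4]: D(K, 0b0111) = 0b0110.

P[1] = 0b1111, P[2] = 0b1101, P[3] = 0b1010, P[4] = 0b0110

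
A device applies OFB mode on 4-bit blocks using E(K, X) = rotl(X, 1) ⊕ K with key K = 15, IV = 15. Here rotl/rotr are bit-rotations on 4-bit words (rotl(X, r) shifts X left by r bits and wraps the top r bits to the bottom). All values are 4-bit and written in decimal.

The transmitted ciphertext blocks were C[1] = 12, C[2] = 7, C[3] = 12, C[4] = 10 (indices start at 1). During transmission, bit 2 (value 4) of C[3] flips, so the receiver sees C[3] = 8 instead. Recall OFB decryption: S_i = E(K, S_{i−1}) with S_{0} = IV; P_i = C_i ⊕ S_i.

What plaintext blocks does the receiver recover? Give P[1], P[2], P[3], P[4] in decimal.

P[1] = 12, P[2] = 8, P[3] = 8, P[4] = 5

Only C[3] changed, to 8. In OFB, a change in C_i flips the same bit in P_i only; the keystream is unaffected. Decrypting the received ciphertext:
P[1]: S = E(K, 15) = 0; 12 ⊕ 0 = 12.
P[2]: S = E(K, 0) = 15; 7 ⊕ 15 = 8.
P[3]: S = E(K, 15) = 0; 8 ⊕ 0 = 8.
P[4]: S = E(K, 0) = 15; 10 ⊕ 15 = 5.
Blocks that differ from the original plaintext: P[3].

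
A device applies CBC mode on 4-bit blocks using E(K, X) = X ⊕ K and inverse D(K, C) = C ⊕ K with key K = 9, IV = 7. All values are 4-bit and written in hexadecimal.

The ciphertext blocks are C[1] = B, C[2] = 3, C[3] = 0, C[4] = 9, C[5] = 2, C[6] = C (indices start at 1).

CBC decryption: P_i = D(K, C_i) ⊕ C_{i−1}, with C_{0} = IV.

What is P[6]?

P[6] = 7

P[6]: D(K, C) = 5; 5 ⊕ 2 = 7.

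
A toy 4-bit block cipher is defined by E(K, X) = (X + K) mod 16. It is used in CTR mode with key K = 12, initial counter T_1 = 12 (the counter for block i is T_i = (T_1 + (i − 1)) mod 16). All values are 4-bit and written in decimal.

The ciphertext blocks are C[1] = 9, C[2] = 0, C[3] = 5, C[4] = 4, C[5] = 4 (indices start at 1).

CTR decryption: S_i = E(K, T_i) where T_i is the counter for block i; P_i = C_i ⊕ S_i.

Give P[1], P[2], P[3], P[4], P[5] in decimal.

P[1]: T = 12, S = E(K, T) = 8; 9 ⊕ 8 = 1.
P[2]: T = 13, S = E(K, T) = 9; 0 ⊕ 9 = 9.
P[3]: T = 14, S = E(K, T) = 10; 5 ⊕ 10 = 15.
P[4]: T = 15, S = E(K, T) = 11; 4 ⊕ 11 = 15.
P[5]: T = 0, S = E(K, T) = 12; 4 ⊕ 12 = 8.

P[1] = 1, P[2] = 9, P[3] = 15, P[4] = 15, P[5] = 8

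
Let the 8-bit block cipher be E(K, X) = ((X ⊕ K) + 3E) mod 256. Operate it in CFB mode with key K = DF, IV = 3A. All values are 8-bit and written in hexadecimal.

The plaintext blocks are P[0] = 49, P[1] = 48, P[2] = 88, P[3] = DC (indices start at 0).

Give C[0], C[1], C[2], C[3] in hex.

CFB encryption: C_i = P_i ⊕ E(K, C_{i−1}), with C_{−1} = IV.
C[0]: E(K, 3A) = 23; 49 ⊕ 23 = 6A.
C[1]: E(K, 6A) = F3; 48 ⊕ F3 = BB.
C[2]: E(K, BB) = A2; 88 ⊕ A2 = 2A.
C[3]: E(K, 2A) = 33; DC ⊕ 33 = EF.

C[0] = 6A, C[1] = BB, C[2] = 2A, C[3] = EF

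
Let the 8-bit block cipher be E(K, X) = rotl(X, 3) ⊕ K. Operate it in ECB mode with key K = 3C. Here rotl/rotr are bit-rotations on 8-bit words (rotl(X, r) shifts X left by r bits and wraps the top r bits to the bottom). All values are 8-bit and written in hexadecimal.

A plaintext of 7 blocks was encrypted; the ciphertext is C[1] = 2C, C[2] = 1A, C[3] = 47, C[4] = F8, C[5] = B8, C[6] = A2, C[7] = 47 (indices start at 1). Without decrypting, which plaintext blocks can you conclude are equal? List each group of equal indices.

P[3] = P[7]

ECB encrypts each block independently with the same key, so equal ciphertext blocks imply equal plaintext blocks.
C[3] = C[7] = 47, so P[3] = P[7].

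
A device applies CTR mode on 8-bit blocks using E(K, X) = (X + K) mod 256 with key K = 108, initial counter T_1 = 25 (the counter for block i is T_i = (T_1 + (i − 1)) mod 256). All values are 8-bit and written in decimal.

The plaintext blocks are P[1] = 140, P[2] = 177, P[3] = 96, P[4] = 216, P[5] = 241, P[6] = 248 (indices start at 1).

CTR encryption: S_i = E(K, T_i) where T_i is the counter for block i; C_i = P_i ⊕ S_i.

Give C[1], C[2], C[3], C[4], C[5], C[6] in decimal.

C[1]: T = 25, S = E(K, T) = 133; 140 ⊕ 133 = 9.
C[2]: T = 26, S = E(K, T) = 134; 177 ⊕ 134 = 55.
C[3]: T = 27, S = E(K, T) = 135; 96 ⊕ 135 = 231.
C[4]: T = 28, S = E(K, T) = 136; 216 ⊕ 136 = 80.
C[5]: T = 29, S = E(K, T) = 137; 241 ⊕ 137 = 120.
C[6]: T = 30, S = E(K, T) = 138; 248 ⊕ 138 = 114.

C[1] = 9, C[2] = 55, C[3] = 231, C[4] = 80, C[5] = 120, C[6] = 114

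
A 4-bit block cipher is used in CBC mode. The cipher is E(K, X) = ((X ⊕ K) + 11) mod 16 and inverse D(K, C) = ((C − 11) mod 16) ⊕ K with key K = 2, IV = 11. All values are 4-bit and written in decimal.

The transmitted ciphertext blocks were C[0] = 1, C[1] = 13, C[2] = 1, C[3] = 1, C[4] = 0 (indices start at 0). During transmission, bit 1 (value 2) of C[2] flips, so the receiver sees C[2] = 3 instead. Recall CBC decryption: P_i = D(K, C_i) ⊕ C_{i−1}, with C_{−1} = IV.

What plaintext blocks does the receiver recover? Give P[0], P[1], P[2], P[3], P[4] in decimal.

P[0] = 15, P[1] = 1, P[2] = 7, P[3] = 7, P[4] = 6

Only C[2] changed, to 3. In CBC, a change in C_i garbles P_i and flips the same bit in P_{i+1}. Decrypting the received ciphertext:
P[0]: D(K, 1) = 4; 4 ⊕ 11 = 15.
P[1]: D(K, 13) = 0; 0 ⊕ 1 = 1.
P[2]: D(K, 3) = 10; 10 ⊕ 13 = 7.
P[3]: D(K, 1) = 4; 4 ⊕ 3 = 7.
P[4]: D(K, 0) = 7; 7 ⊕ 1 = 6.
Blocks that differ from the original plaintext: P[2], P[3].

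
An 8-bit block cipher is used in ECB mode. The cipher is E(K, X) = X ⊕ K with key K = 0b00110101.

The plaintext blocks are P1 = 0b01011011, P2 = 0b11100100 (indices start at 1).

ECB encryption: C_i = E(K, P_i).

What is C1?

C1: E(K, 0b01011011) = 0b01101110.

C1 = 0b01101110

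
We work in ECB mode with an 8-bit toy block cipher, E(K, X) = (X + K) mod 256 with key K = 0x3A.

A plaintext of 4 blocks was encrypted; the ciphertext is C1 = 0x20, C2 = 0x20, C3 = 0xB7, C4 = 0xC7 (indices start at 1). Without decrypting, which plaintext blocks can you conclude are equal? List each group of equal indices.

P1 = P2

ECB encrypts each block independently with the same key, so equal ciphertext blocks imply equal plaintext blocks.
C1 = C2 = 0x20, so P1 = P2.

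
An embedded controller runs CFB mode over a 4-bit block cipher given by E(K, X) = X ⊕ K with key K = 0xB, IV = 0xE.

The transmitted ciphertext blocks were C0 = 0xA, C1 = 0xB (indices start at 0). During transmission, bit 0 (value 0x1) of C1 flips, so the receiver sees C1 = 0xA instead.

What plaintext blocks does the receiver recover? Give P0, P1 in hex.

CFB decryption: P_i = C_i ⊕ E(K, C_{i−1}), with C_{−1} = IV.
Only C1 changed, to 0xA. In CFB, a change in C_i flips the same bit in P_i and garbles P_{i+1}. Decrypting the received ciphertext:
P0: E(K, 0xE) = 0x5; 0xA ⊕ 0x5 = 0xF.
P1: E(K, 0xA) = 0x1; 0xA ⊕ 0x1 = 0xB.
Blocks that differ from the original plaintext: P1.

P0 = 0xF, P1 = 0xB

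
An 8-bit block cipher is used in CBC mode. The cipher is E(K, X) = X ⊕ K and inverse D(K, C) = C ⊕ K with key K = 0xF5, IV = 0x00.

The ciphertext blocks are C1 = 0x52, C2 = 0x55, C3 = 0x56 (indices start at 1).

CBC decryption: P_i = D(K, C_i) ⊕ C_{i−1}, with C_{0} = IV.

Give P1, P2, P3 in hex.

P1 = 0xA7, P2 = 0xF2, P3 = 0xF6

P1: D(K, 0x52) = 0xA7; 0xA7 ⊕ 0x00 = 0xA7.
P2: D(K, 0x55) = 0xA0; 0xA0 ⊕ 0x52 = 0xF2.
P3: D(K, 0x56) = 0xA3; 0xA3 ⊕ 0x55 = 0xF6.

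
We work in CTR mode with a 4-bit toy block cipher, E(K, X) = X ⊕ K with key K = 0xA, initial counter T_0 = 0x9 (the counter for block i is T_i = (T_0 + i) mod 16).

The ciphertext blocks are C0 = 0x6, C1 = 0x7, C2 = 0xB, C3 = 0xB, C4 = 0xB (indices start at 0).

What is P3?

P3 = 0xD

CTR decryption: S_i = E(K, T_i) where T_i is the counter for block i; P_i = C_i ⊕ S_i.
P3: T = 0xC, S = E(K, T) = 0x6; 0xB ⊕ 0x6 = 0xD.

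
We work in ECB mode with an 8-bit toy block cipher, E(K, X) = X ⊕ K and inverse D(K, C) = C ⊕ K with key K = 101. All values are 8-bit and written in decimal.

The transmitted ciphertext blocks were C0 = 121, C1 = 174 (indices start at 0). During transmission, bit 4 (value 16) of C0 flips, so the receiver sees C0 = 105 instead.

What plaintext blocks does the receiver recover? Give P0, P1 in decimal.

ECB decryption: P_i = D(K, C_i).
Only C0 changed, to 105. In ECB, a change in C_i affects only P_i. Decrypting the received ciphertext:
P0: D(K, 105) = 12.
P1: D(K, 174) = 203.
Blocks that differ from the original plaintext: P0.

P0 = 12, P1 = 203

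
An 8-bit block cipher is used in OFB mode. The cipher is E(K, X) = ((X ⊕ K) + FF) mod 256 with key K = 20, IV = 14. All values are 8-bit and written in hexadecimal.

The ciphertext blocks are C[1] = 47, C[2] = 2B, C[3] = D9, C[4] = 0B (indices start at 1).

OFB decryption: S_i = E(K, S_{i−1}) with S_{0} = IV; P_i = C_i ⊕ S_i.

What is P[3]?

P[1]: S = E(K, 14) = 33; 47 ⊕ 33 = 74.
P[2]: S = E(K, 33) = 12; 2B ⊕ 12 = 39.
P[3]: S = E(K, 12) = 31; D9 ⊕ 31 = E8.

P[3] = E8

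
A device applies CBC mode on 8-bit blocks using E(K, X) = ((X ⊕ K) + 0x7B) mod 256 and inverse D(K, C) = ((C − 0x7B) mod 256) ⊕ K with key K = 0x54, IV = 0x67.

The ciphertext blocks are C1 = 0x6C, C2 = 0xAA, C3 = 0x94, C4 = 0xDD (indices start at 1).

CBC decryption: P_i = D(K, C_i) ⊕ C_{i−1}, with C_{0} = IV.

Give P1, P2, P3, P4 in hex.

P1 = 0xC2, P2 = 0x17, P3 = 0xE7, P4 = 0xA2

P1: D(K, 0x6C) = 0xA5; 0xA5 ⊕ 0x67 = 0xC2.
P2: D(K, 0xAA) = 0x7B; 0x7B ⊕ 0x6C = 0x17.
P3: D(K, 0x94) = 0x4D; 0x4D ⊕ 0xAA = 0xE7.
P4: D(K, 0xDD) = 0x36; 0x36 ⊕ 0x94 = 0xA2.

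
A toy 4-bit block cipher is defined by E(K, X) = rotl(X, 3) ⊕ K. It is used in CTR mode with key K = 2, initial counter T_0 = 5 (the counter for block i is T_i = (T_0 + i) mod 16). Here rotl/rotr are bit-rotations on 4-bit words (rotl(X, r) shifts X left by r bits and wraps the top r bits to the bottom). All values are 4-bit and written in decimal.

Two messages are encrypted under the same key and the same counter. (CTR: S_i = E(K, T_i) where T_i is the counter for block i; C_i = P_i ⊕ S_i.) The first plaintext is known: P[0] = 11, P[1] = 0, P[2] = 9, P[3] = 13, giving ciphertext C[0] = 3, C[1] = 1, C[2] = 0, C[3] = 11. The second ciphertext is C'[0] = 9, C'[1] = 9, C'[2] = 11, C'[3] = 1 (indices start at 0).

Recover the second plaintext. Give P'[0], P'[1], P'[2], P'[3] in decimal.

P'[0] = 1, P'[1] = 8, P'[2] = 2, P'[3] = 7

In CTR with a reused counter, both messages share the same keystream S_i, so C_i ⊕ C'_i = P_i ⊕ P'_i and thus P'_i = P_i ⊕ C_i ⊕ C'_i.
P'[0]: 11 ⊕ 3 ⊕ 9 = 1.
P'[1]: 0 ⊕ 1 ⊕ 9 = 8.
P'[2]: 9 ⊕ 0 ⊕ 11 = 2.
P'[3]: 13 ⊕ 11 ⊕ 1 = 7.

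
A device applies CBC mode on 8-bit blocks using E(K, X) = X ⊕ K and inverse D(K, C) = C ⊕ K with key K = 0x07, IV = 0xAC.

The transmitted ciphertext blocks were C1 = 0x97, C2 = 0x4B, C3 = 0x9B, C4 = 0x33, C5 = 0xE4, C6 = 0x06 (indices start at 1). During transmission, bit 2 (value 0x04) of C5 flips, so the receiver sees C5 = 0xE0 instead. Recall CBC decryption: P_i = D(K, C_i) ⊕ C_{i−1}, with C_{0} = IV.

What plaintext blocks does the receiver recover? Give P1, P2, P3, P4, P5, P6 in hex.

P1 = 0x3C, P2 = 0xDB, P3 = 0xD7, P4 = 0xAF, P5 = 0xD4, P6 = 0xE1

Only C5 changed, to 0xE0. In CBC, a change in C_i garbles P_i and flips the same bit in P_{i+1}. Decrypting the received ciphertext:
P1: D(K, 0x97) = 0x90; 0x90 ⊕ 0xAC = 0x3C.
P2: D(K, 0x4B) = 0x4C; 0x4C ⊕ 0x97 = 0xDB.
P3: D(K, 0x9B) = 0x9C; 0x9C ⊕ 0x4B = 0xD7.
P4: D(K, 0x33) = 0x34; 0x34 ⊕ 0x9B = 0xAF.
P5: D(K, 0xE0) = 0xE7; 0xE7 ⊕ 0x33 = 0xD4.
P6: D(K, 0x06) = 0x01; 0x01 ⊕ 0xE0 = 0xE1.
Blocks that differ from the original plaintext: P5, P6.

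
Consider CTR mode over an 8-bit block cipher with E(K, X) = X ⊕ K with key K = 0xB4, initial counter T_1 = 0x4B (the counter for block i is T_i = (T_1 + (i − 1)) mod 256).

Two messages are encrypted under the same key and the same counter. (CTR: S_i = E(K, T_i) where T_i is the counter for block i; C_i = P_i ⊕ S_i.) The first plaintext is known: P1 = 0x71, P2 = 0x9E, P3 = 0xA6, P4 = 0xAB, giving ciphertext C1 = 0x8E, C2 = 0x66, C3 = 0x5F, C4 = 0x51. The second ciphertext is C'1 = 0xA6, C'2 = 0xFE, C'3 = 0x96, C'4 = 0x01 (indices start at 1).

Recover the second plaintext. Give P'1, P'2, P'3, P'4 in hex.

P'1 = 0x59, P'2 = 0x06, P'3 = 0x6F, P'4 = 0xFB

In CTR with a reused counter, both messages share the same keystream S_i, so C_i ⊕ C'_i = P_i ⊕ P'_i and thus P'_i = P_i ⊕ C_i ⊕ C'_i.
P'1: 0x71 ⊕ 0x8E ⊕ 0xA6 = 0x59.
P'2: 0x9E ⊕ 0x66 ⊕ 0xFE = 0x06.
P'3: 0xA6 ⊕ 0x5F ⊕ 0x96 = 0x6F.
P'4: 0xAB ⊕ 0x51 ⊕ 0x01 = 0xFB.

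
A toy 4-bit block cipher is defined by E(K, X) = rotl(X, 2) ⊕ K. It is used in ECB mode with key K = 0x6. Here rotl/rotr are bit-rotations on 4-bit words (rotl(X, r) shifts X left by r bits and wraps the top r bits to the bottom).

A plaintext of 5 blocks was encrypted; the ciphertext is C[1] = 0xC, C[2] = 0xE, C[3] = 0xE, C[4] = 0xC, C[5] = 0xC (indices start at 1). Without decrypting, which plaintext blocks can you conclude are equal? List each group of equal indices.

P[1] = P[4] = P[5]; P[2] = P[3]

ECB encrypts each block independently with the same key, so equal ciphertext blocks imply equal plaintext blocks.
C[1] = C[4] = C[5] = 0xC, so P[1] = P[4] = P[5].
C[2] = C[3] = 0xE, so P[2] = P[3].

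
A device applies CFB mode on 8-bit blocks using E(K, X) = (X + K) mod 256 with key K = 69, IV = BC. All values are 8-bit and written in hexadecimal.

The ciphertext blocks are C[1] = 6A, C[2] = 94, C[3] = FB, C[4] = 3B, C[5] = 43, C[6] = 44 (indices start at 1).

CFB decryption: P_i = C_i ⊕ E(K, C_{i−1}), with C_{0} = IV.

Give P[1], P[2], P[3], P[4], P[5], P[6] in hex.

P[1] = 4F, P[2] = 47, P[3] = 06, P[4] = 5F, P[5] = E7, P[6] = E8

P[1]: E(K, BC) = 25; 6A ⊕ 25 = 4F.
P[2]: E(K, 6A) = D3; 94 ⊕ D3 = 47.
P[3]: E(K, 94) = FD; FB ⊕ FD = 06.
P[4]: E(K, FB) = 64; 3B ⊕ 64 = 5F.
P[5]: E(K, 3B) = A4; 43 ⊕ A4 = E7.
P[6]: E(K, 43) = AC; 44 ⊕ AC = E8.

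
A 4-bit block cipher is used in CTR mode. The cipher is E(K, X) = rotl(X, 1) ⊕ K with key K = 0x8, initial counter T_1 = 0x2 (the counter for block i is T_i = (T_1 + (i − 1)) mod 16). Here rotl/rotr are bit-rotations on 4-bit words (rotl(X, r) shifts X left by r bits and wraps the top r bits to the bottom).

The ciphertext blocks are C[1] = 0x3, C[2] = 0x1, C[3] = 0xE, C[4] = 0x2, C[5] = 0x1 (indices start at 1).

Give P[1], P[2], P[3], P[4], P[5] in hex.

P[1] = 0xF, P[2] = 0xF, P[3] = 0xE, P[4] = 0x0, P[5] = 0x5

CTR decryption: S_i = E(K, T_i) where T_i is the counter for block i; P_i = C_i ⊕ S_i.
P[1]: T = 0x2, S = E(K, T) = 0xC; 0x3 ⊕ 0xC = 0xF.
P[2]: T = 0x3, S = E(K, T) = 0xE; 0x1 ⊕ 0xE = 0xF.
P[3]: T = 0x4, S = E(K, T) = 0x0; 0xE ⊕ 0x0 = 0xE.
P[4]: T = 0x5, S = E(K, T) = 0x2; 0x2 ⊕ 0x2 = 0x0.
P[5]: T = 0x6, S = E(K, T) = 0x4; 0x1 ⊕ 0x4 = 0x5.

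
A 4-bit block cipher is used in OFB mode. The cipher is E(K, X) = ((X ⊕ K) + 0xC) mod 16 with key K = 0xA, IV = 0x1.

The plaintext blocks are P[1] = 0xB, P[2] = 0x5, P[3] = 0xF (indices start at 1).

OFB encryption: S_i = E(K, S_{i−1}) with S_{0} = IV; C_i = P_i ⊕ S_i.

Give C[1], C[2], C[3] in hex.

C[1]: S = E(K, 0x1) = 0x7; 0xB ⊕ 0x7 = 0xC.
C[2]: S = E(K, 0x7) = 0x9; 0x5 ⊕ 0x9 = 0xC.
C[3]: S = E(K, 0x9) = 0xF; 0xF ⊕ 0xF = 0x0.

C[1] = 0xC, C[2] = 0xC, C[3] = 0x0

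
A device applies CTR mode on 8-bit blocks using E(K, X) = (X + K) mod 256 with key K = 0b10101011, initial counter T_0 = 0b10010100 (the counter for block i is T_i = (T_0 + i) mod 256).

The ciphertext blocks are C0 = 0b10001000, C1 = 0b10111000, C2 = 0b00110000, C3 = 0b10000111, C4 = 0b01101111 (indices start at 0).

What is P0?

CTR decryption: S_i = E(K, T_i) where T_i is the counter for block i; P_i = C_i ⊕ S_i.
P0: T = 0b10010100, S = E(K, T) = 0b00111111; 0b10001000 ⊕ 0b00111111 = 0b10110111.

P0 = 0b10110111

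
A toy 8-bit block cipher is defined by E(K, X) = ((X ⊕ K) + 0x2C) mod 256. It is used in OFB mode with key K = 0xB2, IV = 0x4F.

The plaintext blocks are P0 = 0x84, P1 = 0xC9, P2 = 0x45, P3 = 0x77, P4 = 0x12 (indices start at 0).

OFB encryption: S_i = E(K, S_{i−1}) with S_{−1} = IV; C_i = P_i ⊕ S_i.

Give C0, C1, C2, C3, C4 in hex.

C0 = 0xAD, C1 = 0x0E, C2 = 0xE4, C3 = 0x48, C4 = 0xAB

C0: S = E(K, 0x4F) = 0x29; 0x84 ⊕ 0x29 = 0xAD.
C1: S = E(K, 0x29) = 0xC7; 0xC9 ⊕ 0xC7 = 0x0E.
C2: S = E(K, 0xC7) = 0xA1; 0x45 ⊕ 0xA1 = 0xE4.
C3: S = E(K, 0xA1) = 0x3F; 0x77 ⊕ 0x3F = 0x48.
C4: S = E(K, 0x3F) = 0xB9; 0x12 ⊕ 0xB9 = 0xAB.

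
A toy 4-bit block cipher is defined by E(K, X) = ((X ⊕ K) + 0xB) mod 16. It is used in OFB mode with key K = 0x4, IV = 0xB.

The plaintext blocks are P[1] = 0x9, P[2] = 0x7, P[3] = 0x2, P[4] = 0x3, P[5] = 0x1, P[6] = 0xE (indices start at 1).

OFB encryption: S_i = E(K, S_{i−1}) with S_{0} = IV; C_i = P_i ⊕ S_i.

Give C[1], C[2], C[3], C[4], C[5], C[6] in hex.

C[1]: S = E(K, 0xB) = 0xA; 0x9 ⊕ 0xA = 0x3.
C[2]: S = E(K, 0xA) = 0x9; 0x7 ⊕ 0x9 = 0xE.
C[3]: S = E(K, 0x9) = 0x8; 0x2 ⊕ 0x8 = 0xA.
C[4]: S = E(K, 0x8) = 0x7; 0x3 ⊕ 0x7 = 0x4.
C[5]: S = E(K, 0x7) = 0xE; 0x1 ⊕ 0xE = 0xF.
C[6]: S = E(K, 0xE) = 0x5; 0xE ⊕ 0x5 = 0xB.

C[1] = 0x3, C[2] = 0xE, C[3] = 0xA, C[4] = 0x4, C[5] = 0xF, C[6] = 0xB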